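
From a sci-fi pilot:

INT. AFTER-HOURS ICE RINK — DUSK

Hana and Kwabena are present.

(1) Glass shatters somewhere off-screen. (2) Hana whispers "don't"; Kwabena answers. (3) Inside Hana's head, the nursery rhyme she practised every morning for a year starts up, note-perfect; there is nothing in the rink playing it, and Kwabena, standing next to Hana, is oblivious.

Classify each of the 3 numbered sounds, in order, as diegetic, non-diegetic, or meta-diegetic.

diegetic, diegetic, meta-diegetic

Sound (1): glass is a real object/event in the scene's world, so diegetic.
(2) is diegetic: spoken by a character present in the story world.
Sound (3): the music is a memory playing inside Hana's mind alone; no real-world source, Kwabena can't hear it, so meta-diegetic.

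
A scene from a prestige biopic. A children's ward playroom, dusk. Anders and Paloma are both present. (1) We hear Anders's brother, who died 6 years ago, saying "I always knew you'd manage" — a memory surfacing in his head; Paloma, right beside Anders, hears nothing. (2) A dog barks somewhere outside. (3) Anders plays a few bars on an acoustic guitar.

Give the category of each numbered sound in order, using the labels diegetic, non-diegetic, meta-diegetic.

(1) it's Anders's recollection rendered as sound; the other character can't hear it → meta-diegetic.
Sound (2): the sound comes from a dog physically present in the location, so diegetic.
(3) is diegetic: Anders is producing the music live, in the story world.

meta-diegetic, diegetic, diegetic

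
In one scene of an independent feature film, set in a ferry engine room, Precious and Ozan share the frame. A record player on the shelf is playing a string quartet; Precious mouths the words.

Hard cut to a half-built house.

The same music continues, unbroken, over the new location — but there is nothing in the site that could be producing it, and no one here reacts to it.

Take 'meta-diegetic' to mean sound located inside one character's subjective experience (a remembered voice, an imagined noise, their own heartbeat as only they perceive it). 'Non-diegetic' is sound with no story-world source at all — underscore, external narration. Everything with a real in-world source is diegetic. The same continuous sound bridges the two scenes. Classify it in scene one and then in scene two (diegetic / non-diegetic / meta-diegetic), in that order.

diegetic, non-diegetic

Scene one: a record player is an on-screen source and Precious reacts to it → diegetic.
Scene two: there is no source in the site and no one hears it — it's now underscore → non-diegetic.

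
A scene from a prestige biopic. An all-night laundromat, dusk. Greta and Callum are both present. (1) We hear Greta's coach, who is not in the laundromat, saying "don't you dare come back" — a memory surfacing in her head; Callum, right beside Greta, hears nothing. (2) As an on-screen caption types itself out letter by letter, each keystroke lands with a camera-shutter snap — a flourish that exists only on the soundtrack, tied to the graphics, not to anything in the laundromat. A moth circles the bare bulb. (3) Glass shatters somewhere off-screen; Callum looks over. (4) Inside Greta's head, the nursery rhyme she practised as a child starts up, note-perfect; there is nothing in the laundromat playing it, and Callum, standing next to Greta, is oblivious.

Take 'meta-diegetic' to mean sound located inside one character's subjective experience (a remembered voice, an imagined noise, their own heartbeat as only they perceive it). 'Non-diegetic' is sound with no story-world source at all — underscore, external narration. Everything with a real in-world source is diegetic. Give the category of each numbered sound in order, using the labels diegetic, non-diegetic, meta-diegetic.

(1) is meta-diegetic: a remembered line, private to Greta — not present in the room, not audible to Callum.
(2) is non-diegetic: sound married to a title/caption — outside the diegesis by definition.
(3) is diegetic: an in-world source (glass); characters could hear it.
(4) is meta-diegetic: the music is a memory playing inside Greta's mind alone; no real-world source, Callum can't hear it.

meta-diegetic, non-diegetic, diegetic, meta-diegetic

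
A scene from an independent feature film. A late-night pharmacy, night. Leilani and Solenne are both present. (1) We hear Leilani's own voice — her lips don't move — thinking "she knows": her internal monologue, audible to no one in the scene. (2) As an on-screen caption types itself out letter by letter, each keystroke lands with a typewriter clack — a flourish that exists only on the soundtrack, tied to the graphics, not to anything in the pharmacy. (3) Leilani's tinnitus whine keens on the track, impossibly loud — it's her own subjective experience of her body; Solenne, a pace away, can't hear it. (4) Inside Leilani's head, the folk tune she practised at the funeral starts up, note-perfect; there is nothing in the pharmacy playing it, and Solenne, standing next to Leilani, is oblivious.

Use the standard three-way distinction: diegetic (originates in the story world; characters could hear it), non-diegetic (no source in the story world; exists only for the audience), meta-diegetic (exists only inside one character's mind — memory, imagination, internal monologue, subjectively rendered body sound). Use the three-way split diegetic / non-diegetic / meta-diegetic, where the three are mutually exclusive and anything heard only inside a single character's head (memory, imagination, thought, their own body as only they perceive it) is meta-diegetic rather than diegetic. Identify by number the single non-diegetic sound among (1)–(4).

(1) it's Leilani's unspoken thought, heard only by the audience via her subjectivity → meta-diegetic.
(2) it accompanies on-screen graphics, not anything inside the story world → non-diegetic.
(3) it's Leilani's internal bodily sensation rendered as sound; only Leilani 'hears' it → meta-diegetic.
(4) remembered music, private to Leilani — Solenne is oblivious because it isn't in the room → meta-diegetic.
Only (2) is non-diegetic.

2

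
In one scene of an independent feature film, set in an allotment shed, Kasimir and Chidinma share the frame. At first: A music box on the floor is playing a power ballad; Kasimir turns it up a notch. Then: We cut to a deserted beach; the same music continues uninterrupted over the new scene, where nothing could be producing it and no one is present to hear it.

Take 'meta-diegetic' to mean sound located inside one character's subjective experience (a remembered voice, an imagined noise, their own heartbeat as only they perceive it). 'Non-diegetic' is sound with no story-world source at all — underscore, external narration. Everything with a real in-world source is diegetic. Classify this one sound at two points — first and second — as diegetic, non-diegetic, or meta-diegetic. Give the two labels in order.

First: a music box is a real in-scene source and Kasimir reacts to it → diegetic.
Second: there is no longer any in-world source and no one can hear it — it has become underscore → non-diegetic.

diegetic, non-diegetic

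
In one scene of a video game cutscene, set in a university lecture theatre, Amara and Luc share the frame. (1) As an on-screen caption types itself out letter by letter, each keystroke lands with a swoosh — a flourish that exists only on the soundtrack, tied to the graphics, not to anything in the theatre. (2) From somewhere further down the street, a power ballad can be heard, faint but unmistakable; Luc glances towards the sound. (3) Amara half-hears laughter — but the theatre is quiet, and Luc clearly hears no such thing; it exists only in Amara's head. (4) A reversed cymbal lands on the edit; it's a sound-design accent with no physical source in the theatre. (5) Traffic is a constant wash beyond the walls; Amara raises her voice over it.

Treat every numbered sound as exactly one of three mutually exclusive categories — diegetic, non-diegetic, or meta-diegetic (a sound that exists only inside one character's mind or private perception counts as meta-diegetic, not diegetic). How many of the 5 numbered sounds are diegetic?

2

(1) is non-diegetic: it accompanies on-screen graphics, not anything inside the story world.
(2) the music has an off-screen but real-world source and a character hears it → diegetic.
(3) subjective to Amara: the theatre is silent and Luc hears nothing → meta-diegetic.
Sound (4): it's a sound-design accent with no in-world source; no one in the scene can hear it, so non-diegetic.
Sound (5): traffic is part of the location's real environment, so diegetic.
Diegetic: (2), (5) — that's 2.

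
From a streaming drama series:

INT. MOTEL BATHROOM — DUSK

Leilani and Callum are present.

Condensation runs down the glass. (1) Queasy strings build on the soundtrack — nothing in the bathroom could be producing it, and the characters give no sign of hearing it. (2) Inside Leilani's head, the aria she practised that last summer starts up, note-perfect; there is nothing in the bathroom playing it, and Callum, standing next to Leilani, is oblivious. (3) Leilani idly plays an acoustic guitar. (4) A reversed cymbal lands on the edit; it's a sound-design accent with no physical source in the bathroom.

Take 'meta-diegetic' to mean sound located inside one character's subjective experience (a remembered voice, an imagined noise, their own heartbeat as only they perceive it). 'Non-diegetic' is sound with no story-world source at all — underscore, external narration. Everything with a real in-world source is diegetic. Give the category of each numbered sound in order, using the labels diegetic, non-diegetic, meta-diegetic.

Sound (1): it has no source in the story world and no character can hear it — it's underscore, so non-diegetic.
(2) is meta-diegetic: the music is a memory playing inside Leilani's mind alone; no real-world source, Callum can't hear it.
(3) is diegetic: a character is playing an acoustic guitar on screen.
(4) nothing in the scene produces it; it's an accent added for the audience → non-diegetic.

non-diegetic, meta-diegetic, diegetic, non-diegetic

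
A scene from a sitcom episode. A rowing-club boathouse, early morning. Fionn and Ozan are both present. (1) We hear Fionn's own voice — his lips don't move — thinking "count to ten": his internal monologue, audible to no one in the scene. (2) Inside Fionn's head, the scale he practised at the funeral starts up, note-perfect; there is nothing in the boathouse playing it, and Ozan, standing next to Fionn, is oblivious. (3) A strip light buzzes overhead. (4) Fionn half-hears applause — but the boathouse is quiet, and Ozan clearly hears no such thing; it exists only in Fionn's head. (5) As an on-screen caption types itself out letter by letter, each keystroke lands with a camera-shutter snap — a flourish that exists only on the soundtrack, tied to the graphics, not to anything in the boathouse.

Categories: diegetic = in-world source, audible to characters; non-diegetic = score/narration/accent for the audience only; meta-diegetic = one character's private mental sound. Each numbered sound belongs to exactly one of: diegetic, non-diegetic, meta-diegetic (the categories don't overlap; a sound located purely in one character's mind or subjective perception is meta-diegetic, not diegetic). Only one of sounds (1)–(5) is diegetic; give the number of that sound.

Sound (1): internal monologue — inside Fionn's mind, not spoken into the scene, so meta-diegetic.
Sound (2): the music is a memory playing inside Fionn's mind alone; no real-world source, Ozan can't hear it, so meta-diegetic.
(3) ambient/room sound belonging to the story's physical space → diegetic.
(4) the sound is imagined by Fionn; nothing in the story world is producing it and Ozan can't hear it → meta-diegetic.
(5) is non-diegetic: it accompanies on-screen graphics, not anything inside the story world.
Only (3) is diegetic.

3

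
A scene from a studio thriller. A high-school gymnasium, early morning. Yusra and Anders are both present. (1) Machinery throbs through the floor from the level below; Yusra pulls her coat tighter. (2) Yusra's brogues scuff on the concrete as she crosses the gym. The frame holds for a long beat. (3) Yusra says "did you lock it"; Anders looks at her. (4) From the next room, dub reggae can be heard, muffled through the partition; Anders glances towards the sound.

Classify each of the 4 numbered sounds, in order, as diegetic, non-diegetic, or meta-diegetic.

Sound (1): ambient/room sound belonging to the story's physical space, so diegetic.
(2) Yusra's footsteps are produced in the story world → diegetic.
(3) is diegetic: spoken by a character present in the story world.
(4) the music has an off-screen but real-world source and a character hears it → diegetic.

diegetic, diegetic, diegetic, diegetic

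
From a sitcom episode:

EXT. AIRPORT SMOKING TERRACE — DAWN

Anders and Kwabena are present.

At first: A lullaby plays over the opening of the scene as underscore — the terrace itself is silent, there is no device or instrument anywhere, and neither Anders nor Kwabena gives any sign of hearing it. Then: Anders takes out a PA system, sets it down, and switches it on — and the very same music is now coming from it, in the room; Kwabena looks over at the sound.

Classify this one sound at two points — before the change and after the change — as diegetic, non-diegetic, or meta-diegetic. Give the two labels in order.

non-diegetic, diegetic

Before the change: no in-world source exists and no character can hear it — underscore → non-diegetic.
After the change: a PA system is now a real source in the story world and the characters hear it → diegetic.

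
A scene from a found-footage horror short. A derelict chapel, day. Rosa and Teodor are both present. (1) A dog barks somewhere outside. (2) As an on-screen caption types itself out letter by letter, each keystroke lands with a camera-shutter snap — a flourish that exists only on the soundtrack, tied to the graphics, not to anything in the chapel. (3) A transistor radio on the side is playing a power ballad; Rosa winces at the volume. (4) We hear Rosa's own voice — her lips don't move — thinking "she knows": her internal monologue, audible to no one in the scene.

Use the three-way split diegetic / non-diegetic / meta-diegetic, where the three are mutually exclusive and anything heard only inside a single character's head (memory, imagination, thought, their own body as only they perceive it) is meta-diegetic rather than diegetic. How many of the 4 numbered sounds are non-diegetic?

1

Sound (1): a dog is a real object/event in the scene's world, so diegetic.
(2) is non-diegetic: it accompanies on-screen graphics, not anything inside the story world.
(3) source music from a transistor radio, which exists in the story world → diegetic.
Sound (4): it's Rosa's unspoken thought, heard only by the audience via her subjectivity, so meta-diegetic.
Non-diegetic: (2) — that's 1.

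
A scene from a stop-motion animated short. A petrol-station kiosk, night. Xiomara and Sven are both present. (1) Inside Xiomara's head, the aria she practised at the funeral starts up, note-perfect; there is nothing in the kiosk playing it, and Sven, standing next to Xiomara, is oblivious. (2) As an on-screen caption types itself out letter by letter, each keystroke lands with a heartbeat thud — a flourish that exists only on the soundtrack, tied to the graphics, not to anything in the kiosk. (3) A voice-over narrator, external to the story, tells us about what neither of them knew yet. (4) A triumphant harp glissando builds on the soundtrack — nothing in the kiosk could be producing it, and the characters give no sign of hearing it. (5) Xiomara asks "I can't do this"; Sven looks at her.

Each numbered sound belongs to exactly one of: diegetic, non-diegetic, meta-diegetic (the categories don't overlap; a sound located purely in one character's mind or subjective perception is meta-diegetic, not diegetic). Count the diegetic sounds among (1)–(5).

Sound (1): it lives in Xiomara's subjectivity, not in the kiosk, so meta-diegetic.
(2) is non-diegetic: it accompanies on-screen graphics, not anything inside the story world.
(3) is non-diegetic: commentary laid over the scene from outside the fiction.
(4) score with no on-screen or off-screen source; it exists for the audience alone → non-diegetic.
(5) is diegetic: on-screen dialogue — Xiomara speaks and Sven is there to hear.
Diegetic: (5) — that's 1.

1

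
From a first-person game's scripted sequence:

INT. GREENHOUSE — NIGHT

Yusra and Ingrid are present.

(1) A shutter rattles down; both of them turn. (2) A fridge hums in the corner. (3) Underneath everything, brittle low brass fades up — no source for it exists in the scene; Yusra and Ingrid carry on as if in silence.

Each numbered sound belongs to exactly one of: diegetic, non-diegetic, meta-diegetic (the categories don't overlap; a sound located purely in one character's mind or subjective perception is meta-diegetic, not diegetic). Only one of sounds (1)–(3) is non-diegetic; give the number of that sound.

(1) the sound comes from a shutter physically present in the location → diegetic.
Sound (2): it's the actual ambient sound of the location, so diegetic.
(3) nothing in the greenhouse produces it and the characters don't hear it — pure soundtrack → non-diegetic.
Only (3) is non-diegetic.

3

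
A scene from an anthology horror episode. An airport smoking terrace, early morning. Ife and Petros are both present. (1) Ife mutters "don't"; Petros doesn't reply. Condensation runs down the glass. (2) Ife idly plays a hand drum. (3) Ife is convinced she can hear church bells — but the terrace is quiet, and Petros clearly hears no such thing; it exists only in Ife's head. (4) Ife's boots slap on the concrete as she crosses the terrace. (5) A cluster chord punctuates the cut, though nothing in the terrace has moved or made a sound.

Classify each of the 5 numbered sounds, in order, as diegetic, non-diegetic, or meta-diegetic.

diegetic, diegetic, meta-diegetic, diegetic, non-diegetic

Sound (1): Ife is a character speaking aloud in the scene, so diegetic.
(2) is diegetic: Ife is producing the music live, in the story world.
(3) is meta-diegetic: the sound is imagined by Ife; nothing in the story world is producing it and Petros can't hear it.
Sound (4): Ife's footsteps are produced in the story world, so diegetic.
(5) is non-diegetic: it's a sound-design accent with no in-world source; no one in the scene can hear it.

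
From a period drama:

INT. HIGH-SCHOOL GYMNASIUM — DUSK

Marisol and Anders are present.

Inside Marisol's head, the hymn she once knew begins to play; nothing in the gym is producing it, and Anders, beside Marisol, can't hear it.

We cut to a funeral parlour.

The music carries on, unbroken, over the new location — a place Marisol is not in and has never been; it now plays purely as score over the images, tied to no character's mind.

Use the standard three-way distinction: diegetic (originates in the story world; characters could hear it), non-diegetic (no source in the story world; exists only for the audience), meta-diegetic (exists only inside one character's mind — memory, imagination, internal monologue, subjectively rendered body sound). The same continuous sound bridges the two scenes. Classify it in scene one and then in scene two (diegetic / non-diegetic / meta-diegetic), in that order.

Scene one: the music exists only inside Marisol's mind; Anders can't hear it → meta-diegetic.
Scene two: it's detached from Marisol entirely and plays over unrelated images with no in-world source — conventional underscore → non-diegetic.

meta-diegetic, non-diegetic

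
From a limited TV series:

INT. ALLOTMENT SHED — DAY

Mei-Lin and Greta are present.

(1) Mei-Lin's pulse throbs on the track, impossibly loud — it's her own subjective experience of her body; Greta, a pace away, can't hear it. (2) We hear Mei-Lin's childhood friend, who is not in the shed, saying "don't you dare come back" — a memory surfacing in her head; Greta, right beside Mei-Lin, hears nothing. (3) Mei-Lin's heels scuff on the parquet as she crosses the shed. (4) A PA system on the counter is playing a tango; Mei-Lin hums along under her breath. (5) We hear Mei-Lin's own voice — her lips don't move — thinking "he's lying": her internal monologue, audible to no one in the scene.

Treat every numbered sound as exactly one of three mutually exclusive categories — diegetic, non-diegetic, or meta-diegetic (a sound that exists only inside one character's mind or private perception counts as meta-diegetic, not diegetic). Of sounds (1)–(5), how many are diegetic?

(1) is meta-diegetic: point-of-audition from inside Mei-Lin's body; not a sound in the room.
Sound (2): the voice is a memory playing only inside Mei-Lin's mind; Greta can't hear it, so meta-diegetic.
(3) is diegetic: it's the physical sound of Mei-Lin moving in the space.
(4) a PA system is a physical source in the scene and Mei-Lin reacts to it → diegetic.
(5) is meta-diegetic: it's Mei-Lin's unspoken thought, heard only by the audience via her subjectivity.
So 2 of the 5 are diegetic: (3), (4).

2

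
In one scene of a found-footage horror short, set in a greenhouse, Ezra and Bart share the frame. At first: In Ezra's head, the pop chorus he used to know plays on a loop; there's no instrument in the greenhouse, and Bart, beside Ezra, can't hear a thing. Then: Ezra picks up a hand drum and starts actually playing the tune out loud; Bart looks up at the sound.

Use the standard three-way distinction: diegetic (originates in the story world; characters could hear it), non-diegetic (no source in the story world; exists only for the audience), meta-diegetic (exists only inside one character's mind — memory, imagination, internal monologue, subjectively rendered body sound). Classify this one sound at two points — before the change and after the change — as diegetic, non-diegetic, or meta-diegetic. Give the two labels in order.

Before the change: the tune exists only as Ezra's private memory; Bart can't hear it → meta-diegetic.
After the change: Ezra is now producing it live on a hand drum, in the room, and Bart hears it → diegetic.

meta-diegetic, diegetic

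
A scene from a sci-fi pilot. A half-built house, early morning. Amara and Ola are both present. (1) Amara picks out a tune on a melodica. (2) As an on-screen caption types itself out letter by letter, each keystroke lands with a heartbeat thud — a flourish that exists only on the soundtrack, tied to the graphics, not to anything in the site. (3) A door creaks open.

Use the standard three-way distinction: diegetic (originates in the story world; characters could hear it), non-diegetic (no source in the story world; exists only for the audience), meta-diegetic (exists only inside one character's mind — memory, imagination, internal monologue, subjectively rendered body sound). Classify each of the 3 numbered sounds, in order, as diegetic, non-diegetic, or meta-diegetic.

diegetic, non-diegetic, diegetic

(1) the instrument and the performer are both in the scene → diegetic.
Sound (2): sound married to a title/caption — outside the diegesis by definition, so non-diegetic.
(3) the sound comes from a door physically present in the location → diegetic.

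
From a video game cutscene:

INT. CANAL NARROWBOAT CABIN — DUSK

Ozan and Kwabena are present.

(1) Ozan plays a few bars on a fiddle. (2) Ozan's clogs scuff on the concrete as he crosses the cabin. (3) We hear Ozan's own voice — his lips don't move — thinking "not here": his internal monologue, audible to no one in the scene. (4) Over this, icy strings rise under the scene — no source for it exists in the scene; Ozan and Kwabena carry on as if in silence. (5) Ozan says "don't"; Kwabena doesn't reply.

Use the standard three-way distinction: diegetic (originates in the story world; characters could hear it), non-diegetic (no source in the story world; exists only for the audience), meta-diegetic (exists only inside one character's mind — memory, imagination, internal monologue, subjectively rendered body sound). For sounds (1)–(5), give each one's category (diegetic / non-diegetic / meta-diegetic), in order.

diegetic, diegetic, meta-diegetic, non-diegetic, diegetic

(1) is diegetic: Ozan is producing the music live, in the story world.
Sound (2): a character's body making contact with the set — an in-world sound, so diegetic.
(3) it's Ozan's unspoken thought, heard only by the audience via his subjectivity → meta-diegetic.
(4) nothing in the cabin produces it and the characters don't hear it — pure soundtrack → non-diegetic.
(5) is diegetic: Ozan is a character speaking aloud in the scene.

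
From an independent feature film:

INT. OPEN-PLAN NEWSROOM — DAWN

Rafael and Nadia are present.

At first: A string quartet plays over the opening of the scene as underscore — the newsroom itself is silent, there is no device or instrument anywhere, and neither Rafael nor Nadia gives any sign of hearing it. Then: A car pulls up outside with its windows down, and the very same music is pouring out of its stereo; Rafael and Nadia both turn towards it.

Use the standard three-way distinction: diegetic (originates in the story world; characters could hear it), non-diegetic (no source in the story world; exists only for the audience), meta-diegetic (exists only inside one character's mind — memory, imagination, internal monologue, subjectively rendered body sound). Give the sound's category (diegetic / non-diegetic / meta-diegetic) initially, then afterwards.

non-diegetic, diegetic

Initially: no in-world source exists and no character can hear it — underscore → non-diegetic.
Afterwards: the car stereo is now a real source in the story world and the characters hear it → diegetic.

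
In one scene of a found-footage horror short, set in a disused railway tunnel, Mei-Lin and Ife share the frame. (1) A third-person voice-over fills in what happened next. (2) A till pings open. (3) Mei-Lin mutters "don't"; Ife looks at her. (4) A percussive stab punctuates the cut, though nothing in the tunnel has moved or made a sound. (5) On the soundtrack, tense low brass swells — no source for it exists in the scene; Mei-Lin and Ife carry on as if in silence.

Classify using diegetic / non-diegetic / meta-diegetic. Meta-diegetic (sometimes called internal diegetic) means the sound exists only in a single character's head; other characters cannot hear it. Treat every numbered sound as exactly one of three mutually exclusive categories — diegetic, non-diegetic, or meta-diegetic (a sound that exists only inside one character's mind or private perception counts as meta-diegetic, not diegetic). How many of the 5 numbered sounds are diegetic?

2

(1) is non-diegetic: commentary laid over the scene from outside the fiction.
Sound (2): the sound comes from a till physically present in the location, so diegetic.
(3) spoken by a character present in the story world → diegetic.
(4) nothing in the scene produces it; it's an accent added for the audience → non-diegetic.
(5) is non-diegetic: nothing in the tunnel produces it and the characters don't hear it — pure soundtrack.
Diegetic: (2), (3) — that's 2.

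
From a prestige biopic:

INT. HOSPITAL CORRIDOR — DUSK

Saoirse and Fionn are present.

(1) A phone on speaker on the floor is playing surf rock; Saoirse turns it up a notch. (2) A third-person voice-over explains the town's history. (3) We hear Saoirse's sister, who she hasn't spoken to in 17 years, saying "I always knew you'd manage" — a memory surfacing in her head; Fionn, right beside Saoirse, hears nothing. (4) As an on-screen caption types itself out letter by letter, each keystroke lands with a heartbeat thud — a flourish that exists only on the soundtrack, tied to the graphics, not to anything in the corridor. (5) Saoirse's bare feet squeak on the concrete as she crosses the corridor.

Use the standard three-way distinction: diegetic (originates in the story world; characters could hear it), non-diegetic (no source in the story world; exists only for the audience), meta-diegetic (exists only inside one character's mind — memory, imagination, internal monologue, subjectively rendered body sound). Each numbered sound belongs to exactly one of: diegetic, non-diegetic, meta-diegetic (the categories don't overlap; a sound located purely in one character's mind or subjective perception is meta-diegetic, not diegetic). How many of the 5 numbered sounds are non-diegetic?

2

(1) a phone on speaker is a physical source in the scene and Saoirse reacts to it → diegetic.
Sound (2): the narrator exists outside the story world, addressing only the audience, so non-diegetic.
Sound (3): it's Saoirse's recollection rendered as sound; the other character can't hear it, so meta-diegetic.
(4) is non-diegetic: sound married to a title/caption — outside the diegesis by definition.
Sound (5): Saoirse's footsteps are produced in the story world, so diegetic.
So 2 of the 5 are non-diegetic: (2), (4).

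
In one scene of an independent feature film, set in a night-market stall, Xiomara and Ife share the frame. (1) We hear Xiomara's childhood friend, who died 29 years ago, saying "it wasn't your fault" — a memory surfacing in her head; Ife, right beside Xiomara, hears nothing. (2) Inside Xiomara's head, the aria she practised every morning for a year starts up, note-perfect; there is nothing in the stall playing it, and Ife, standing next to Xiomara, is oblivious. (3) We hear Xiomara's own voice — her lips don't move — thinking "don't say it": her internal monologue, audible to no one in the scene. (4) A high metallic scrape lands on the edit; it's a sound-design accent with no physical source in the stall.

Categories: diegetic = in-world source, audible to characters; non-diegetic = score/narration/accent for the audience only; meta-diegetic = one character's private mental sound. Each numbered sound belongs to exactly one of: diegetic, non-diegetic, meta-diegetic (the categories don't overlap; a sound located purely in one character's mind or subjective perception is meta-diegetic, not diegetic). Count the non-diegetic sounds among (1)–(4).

Sound (1): a remembered line, private to Xiomara — not present in the room, not audible to Ife, so meta-diegetic.
(2) is meta-diegetic: the music is a memory playing inside Xiomara's mind alone; no real-world source, Ife can't hear it.
(3) is meta-diegetic: it's Xiomara's unspoken thought, heard only by the audience via her subjectivity.
(4) an editorial stinger — it belongs to the cut, not the story world → non-diegetic.
So 1 of the 4 is non-diegetic: (4).

1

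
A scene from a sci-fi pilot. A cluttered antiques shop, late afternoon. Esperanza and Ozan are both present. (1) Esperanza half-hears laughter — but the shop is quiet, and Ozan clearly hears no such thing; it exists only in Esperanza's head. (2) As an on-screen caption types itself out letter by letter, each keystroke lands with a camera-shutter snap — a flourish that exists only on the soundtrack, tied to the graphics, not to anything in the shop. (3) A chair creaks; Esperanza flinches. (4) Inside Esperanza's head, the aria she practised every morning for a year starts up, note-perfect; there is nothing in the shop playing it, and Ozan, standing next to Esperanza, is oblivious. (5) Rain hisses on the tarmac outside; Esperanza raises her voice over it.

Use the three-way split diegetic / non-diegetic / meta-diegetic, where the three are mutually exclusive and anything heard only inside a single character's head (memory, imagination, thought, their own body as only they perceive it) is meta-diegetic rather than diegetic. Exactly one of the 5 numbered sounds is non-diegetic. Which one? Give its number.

2

(1) Esperanza alone 'hears' it — an imagined sound, not present in the space → meta-diegetic.
(2) is non-diegetic: the caption isn't part of the story world, so neither is the sound tied to it.
Sound (3): a chair is a real object/event in the scene's world, so diegetic.
(4) remembered music, private to Esperanza — Ozan is oblivious because it isn't in the room → meta-diegetic.
(5) is diegetic: rain is part of the location's real environment.
Only (2) is non-diegetic.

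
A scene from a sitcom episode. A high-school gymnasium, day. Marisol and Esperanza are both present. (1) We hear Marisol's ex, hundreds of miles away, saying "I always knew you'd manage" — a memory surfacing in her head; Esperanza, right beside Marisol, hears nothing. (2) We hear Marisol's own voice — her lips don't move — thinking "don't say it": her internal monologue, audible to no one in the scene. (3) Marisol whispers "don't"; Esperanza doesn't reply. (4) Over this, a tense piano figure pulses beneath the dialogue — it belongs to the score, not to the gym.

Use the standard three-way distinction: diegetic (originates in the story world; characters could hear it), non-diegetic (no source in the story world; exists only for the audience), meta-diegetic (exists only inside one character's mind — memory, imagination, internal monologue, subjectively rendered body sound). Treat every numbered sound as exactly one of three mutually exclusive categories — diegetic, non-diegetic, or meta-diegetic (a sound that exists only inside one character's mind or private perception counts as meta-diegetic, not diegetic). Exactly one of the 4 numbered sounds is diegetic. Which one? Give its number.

Sound (1): the voice is a memory playing only inside Marisol's mind; Esperanza can't hear it, so meta-diegetic.
(2) is meta-diegetic: internal monologue — inside Marisol's mind, not spoken into the scene.
(3) is diegetic: spoken by a character present in the story world.
(4) is non-diegetic: it has no source in the story world and no character can hear it — it's underscore.
Only (3) is diegetic.

3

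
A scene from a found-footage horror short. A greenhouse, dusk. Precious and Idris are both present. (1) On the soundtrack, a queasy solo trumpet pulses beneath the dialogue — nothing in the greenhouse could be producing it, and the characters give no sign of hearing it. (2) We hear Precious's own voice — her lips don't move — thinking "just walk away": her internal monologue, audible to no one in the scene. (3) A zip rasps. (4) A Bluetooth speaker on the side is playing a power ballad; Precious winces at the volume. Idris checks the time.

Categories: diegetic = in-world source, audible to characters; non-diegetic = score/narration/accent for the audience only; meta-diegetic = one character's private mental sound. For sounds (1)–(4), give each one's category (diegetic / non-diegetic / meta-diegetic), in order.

Sound (1): nothing in the greenhouse produces it and the characters don't hear it — pure soundtrack, so non-diegetic.
(2) is meta-diegetic: internal monologue — inside Precious's mind, not spoken into the scene.
Sound (3): the sound comes from a zip physically present in the location, so diegetic.
Sound (4): the music comes from an on-screen device that Precious responds to, so diegetic.

non-diegetic, meta-diegetic, diegetic, diegetic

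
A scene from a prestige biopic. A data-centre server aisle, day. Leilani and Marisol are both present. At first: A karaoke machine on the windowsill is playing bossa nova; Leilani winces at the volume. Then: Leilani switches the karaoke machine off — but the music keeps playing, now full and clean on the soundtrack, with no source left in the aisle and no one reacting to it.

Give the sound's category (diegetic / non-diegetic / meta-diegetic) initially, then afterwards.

Initially: a karaoke machine is a real in-scene source and Leilani reacts to it → diegetic.
Afterwards: there is no longer any in-world source and no one can hear it — it has become underscore → non-diegetic.

diegetic, non-diegetic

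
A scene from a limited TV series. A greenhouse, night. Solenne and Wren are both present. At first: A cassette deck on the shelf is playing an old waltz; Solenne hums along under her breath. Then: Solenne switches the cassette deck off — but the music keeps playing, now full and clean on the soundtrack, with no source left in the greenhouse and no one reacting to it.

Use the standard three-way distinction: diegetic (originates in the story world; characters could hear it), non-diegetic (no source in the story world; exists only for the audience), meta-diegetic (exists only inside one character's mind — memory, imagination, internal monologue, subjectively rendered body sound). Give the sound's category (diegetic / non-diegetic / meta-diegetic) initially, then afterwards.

diegetic, non-diegetic

Initially: a cassette deck is a real in-scene source and Solenne reacts to it → diegetic.
Afterwards: there is no longer any in-world source and no one can hear it — it has become underscore → non-diegetic.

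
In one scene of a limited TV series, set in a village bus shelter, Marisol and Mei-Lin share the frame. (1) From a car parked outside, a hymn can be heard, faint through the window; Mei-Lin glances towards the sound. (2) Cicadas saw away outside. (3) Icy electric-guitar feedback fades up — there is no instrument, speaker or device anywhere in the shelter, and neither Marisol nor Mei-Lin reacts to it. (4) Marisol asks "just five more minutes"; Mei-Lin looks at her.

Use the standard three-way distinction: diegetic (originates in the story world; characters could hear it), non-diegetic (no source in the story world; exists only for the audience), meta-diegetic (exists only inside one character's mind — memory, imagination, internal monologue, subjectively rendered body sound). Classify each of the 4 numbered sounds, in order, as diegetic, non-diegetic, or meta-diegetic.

diegetic, diegetic, non-diegetic, diegetic

(1) is diegetic: off-screen diegetic: the source is out of frame but still in the story's space.
Sound (2): cicadas is part of the location's real environment, so diegetic.
(3) score with no on-screen or off-screen source; it exists for the audience alone → non-diegetic.
(4) Marisol is a character speaking aloud in the scene → diegetic.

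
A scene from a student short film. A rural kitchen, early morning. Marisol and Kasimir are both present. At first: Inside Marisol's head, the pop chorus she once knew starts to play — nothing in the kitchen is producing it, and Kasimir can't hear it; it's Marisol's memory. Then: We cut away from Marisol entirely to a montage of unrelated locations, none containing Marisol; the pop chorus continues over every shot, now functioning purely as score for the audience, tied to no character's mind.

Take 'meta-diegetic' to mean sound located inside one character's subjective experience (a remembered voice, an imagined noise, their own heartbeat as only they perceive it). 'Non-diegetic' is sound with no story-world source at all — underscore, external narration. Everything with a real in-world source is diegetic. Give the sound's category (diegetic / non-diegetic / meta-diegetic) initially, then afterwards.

Initially: the music lives inside Marisol's mind alone; Kasimir can't hear it → meta-diegetic.
Afterwards: once it plays over shots Marisol isn't in, detached from any character's subjectivity, it's conventional underscore → non-diegetic.

meta-diegetic, non-diegetic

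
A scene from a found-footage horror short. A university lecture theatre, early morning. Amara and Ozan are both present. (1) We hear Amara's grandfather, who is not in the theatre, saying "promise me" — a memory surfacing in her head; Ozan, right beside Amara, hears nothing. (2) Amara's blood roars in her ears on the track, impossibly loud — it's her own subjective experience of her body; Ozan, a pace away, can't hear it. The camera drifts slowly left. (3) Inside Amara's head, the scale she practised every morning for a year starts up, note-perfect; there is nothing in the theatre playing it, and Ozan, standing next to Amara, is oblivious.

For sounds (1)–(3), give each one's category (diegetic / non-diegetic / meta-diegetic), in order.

(1) is meta-diegetic: it's Amara's recollection rendered as sound; the other character can't hear it.
(2) it's Amara's internal bodily sensation rendered as sound; only Amara 'hears' it → meta-diegetic.
Sound (3): it lives in Amara's subjectivity, not in the theatre, so meta-diegetic.

meta-diegetic, meta-diegetic, meta-diegetic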